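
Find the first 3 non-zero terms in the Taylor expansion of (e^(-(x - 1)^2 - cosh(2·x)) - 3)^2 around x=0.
x^2·(3 - e^(-2))^2·(4·e^(-4)/(3 - e^(-2))^2 + 2·e^(-2)/(3 - e^(-2))) - 4·x·(3 - e^(-2))·e^(-2) + (3 - e^(-2))^2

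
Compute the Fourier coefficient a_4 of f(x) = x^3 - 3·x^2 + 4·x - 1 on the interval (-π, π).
a_4 = (1/π) ∫_{-π}^{π} f(x)·cos(4x) dx.
Evaluate the integral (use parity and integration by parts as needed): a_4 = -3/4.

Final answer: -3/4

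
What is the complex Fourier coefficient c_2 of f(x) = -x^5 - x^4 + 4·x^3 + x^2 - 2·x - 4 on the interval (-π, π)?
Compute the real Fourier coefficients first: a_2 = 4 - 2·π^2, b_2 = -9·π^2 + 31/2 + π^4.
Then c_2 = (a_2 − i·b_2)/2 = -π^2 + 2 - i·π^4/2 - 31·i/4 + 9·i·π^2/2.

Final answer: -π^2 + 2 - i·π^4/2 - 31·i/4 + 9·i·π^2/2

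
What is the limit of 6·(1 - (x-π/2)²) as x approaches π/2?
Direct substitution at x = π/2 gives 6.

Final answer: 6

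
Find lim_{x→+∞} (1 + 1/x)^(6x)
As x → +∞: write (1 + 1/x)^(6x) = ((1 + 1/x)^x)^6 → (e^1)^6 = e^6.
Limit = e^(6).

Final answer: e^(6)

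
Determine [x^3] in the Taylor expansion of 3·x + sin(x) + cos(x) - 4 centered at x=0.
Expand to order 3: 3·x + sin(x) + cos(x) - 4 = -x^3/6 - x^2/2 + 4·x - 3 + O(x^4).
The coefficient of x^3 is -1/6.

Final answer: -1/6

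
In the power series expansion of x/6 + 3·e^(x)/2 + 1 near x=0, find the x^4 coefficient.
Expand to order 4: x/6 + 3·e^(x)/2 + 1 = x^4/16 + x^3/4 + 3·x^2/4 + 5·x/3 + 5/2 + O(x^5).
The coefficient of x^4 is 1/16.

Final answer: 1/16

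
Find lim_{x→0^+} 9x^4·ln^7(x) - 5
The product is a 0·∞ indeterminate form at x → 0⁺.
Rewrite the product as 9·ln^7(x) / x^(-4) and apply L'Hôpital, or use the standard hierarchy x^(-4) ≫ |ln x|^7 as x → 0⁺.
The indeterminate product → 0, so the limit = -5.

Final answer: -5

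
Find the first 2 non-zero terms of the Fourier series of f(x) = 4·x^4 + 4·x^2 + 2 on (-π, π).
(176 - 32·π^2)·cos(x) + 2 + 4·π^2/3 + 4·π^4/5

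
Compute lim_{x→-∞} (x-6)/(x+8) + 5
Evaluate the dominant behaviour as x → -∞; each term tends to a finite value or vanishes.
Limit = 6.

Final answer: 6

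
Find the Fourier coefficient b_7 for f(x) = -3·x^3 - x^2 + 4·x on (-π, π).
b_7 = (1/π) ∫_{-π}^{π} f(x)·sin(7x) dx.
Evaluate the integral (use parity and integration by parts as needed): b_7 = 428/343 - 6·π^2/7.

Final answer: 428/343 - 6·π^2/7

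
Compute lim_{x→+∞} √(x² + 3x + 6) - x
This is an ∞ − ∞ indeterminate form.
Multiply and divide by the conjugate √(x²+3x + 6) + x; the x² terms cancel, leaving (3x + 6)/(√(x²+3x + 6)+x) → 3/2.
Limit = 3/2.

Final answer: 3/2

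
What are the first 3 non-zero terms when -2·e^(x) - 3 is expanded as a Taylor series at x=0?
-x^2 - 2·x - 5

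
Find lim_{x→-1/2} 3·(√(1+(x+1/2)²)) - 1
Direct substitution at x = -1/2 gives 2.

Final answer: 2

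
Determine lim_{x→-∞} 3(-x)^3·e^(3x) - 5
The product is a 0·∞ indeterminate form at x → -∞.
Rewrite the product as 3(-x)^3 / e^(-3x) (an ∞/∞ form) and apply L'Hôpital, or use the standard hierarchy e^(3|x|) ≫ |(-x)^3| as x → -∞.
The indeterminate product → 0, so the limit = -5.

Final answer: -5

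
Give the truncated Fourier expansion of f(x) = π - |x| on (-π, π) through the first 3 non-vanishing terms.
4·cos(x)/π + 4·cos(3·x)/(9·π) + π/2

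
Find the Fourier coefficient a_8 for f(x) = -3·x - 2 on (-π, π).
a_8 = (1/π) ∫_{-π}^{π} f(x)·cos(8x) dx.
Evaluate the integral (use parity and integration by parts as needed): a_8 = 0.

Final answer: 0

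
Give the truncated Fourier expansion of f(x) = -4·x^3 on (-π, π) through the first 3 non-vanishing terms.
(48 - 8·π^2)·sin(x) + (-6 + 4·π^2)·sin(2·x) + (16/9 - 8·π^2/3)·sin(3·x)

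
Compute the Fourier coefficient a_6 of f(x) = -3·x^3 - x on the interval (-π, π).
a_6 = (1/π) ∫_{-π}^{π} f(x)·cos(6x) dx.
Evaluate the integral (use parity and integration by parts as needed): a_6 = 0.

Final answer: 0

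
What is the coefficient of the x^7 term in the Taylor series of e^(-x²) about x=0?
Expand to order 7: e^(-x²) = -x^6/6 + x^4/2 - x^2 + 1 + O(x^8).
The coefficient of x^7 is 0.

Final answer: 0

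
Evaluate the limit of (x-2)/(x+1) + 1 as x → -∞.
Evaluate the dominant behaviour as x → -∞; each term tends to a finite value or vanishes.
Limit = 2.

Final answer: 2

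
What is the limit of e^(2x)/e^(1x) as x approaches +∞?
This is an ∞/∞ indeterminate form as x → +∞.
Rewrite e^(2x)/e^(1x) = e^((2−1)x) = e^(x); the exponent coefficient is 1 > 0 so e^(x) → ∞.
Limit = ∞.

Final answer: ∞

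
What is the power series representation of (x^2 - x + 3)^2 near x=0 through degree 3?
-2·x^3 + 7·x^2 - 6·x + 9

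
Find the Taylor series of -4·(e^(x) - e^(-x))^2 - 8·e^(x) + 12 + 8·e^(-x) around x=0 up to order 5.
-2·x^5/15 - 16·x^4/3 - 8·x^3/3 - 16·x^2 - 16·x + 12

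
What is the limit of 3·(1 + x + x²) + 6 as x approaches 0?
Direct substitution at x = 0 gives 9.

Final answer: 9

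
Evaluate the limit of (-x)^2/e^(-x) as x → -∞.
This is an ∞/∞ indeterminate form as x → -∞.
Compare growth rates of the dominant terms (exponentials ≫ polynomials ≫ logarithms), or apply L'Hôpital's rule; the quotient → 0.
Limit = 0.

Final answer: 0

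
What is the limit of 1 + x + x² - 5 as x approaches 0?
Direct substitution at x = 0 gives -4.

Final answer: -4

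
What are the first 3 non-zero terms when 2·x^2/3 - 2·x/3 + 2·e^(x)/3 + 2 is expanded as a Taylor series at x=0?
x^3/9 + x^2 + 8/3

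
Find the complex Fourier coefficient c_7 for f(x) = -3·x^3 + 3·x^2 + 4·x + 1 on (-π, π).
Compute the real Fourier coefficients first: a_7 = -12/49, b_7 = 428/343 - 6·π^2/7.
Then c_7 = (a_7 − i·b_7)/2 = -6/49 - 214·i/343 + 3·i·π^2/7.

Final answer: -6/49 - 214·i/343 + 3·i·π^2/7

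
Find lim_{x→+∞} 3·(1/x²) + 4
Evaluate the dominant behaviour as x → +∞; each term tends to a finite value or vanishes.
Limit = 4.

Final answer: 4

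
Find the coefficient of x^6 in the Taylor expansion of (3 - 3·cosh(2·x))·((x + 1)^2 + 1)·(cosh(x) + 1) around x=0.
Expand to order 6: (3 - 3·cosh(2·x))·((x + 1)^2 + 1)·(cosh(x) + 1) = -317·x^6/30 - 14·x^5 - 26·x^4 - 24·x^3 - 24·x^2 + O(x^7).
The coefficient of x^6 is -317/30.

Final answer: -317/30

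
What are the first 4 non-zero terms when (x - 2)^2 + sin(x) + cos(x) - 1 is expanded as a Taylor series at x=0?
-x^3/6 + x^2/2 - 3·x + 4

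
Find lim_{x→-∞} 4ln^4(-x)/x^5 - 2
The quotient is an ∞/∞ indeterminate form as x → -∞.
Compare growth rates of the dominant terms (exponentials ≫ polynomials ≫ logarithms), or apply L'Hôpital's rule; the quotient → 0.
Adding the constant: 0 - 2 = -2. Limit = -2.

Final answer: -2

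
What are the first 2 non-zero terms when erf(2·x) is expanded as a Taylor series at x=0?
-16·x^3/(3·√(π)) + 4·x/√(π)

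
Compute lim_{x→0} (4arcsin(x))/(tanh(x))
Both numerator and denominator → 0 as x → 0; this is a 0/0 indeterminate form.
Expand each to leading order near x = 0: numerator ~ 4·x, denominator ~ x.
The limit of the ratio is 4.

Final answer: 4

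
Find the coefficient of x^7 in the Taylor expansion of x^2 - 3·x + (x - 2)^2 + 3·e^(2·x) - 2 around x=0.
Expand to order 7: x^2 - 3·x + (x - 2)^2 + 3·e^(2·x) - 2 = 8·x^7/105 + 4·x^6/15 + 4·x^5/5 + 2·x^4 + 4·x^3 + 8·x^2 - x + 5 + O(x^8).
The coefficient of x^7 is 8/105.

Final answer: 8/105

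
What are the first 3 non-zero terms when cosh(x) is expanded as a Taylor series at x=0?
x^4/24 + x^2/2 + 1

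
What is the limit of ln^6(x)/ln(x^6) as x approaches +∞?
This is an ∞/∞ indeterminate form as x → +∞.
Write ln(x^6) = 6·ln(x), reducing the quotient to ln^5(x)/6 → ∞.
Limit = ∞.

Final answer: ∞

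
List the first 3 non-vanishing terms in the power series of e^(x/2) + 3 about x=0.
x^2/8 + x/2 + 4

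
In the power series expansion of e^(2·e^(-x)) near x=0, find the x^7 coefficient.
Expand to order 7: e^(2·e^(-x)) = -2369·x^7·e^(2)/840 + 27·x^6·e^(2)/8 - 227·x^5·e^(2)/60 + 47·x^4·e^(2)/12 - 11·x^3·e^(2)/3 + 3·x^2·e^(2) - 2·x·e^(2) + e^(2) + O(x^8).
The coefficient of x^7 is -2369·e^(2)/840.

Final answer: -2369·e^(2)/840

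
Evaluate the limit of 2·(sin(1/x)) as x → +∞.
Evaluate the dominant behaviour as x → +∞; each term tends to a finite value or vanishes.
Limit = 0.

Final answer: 0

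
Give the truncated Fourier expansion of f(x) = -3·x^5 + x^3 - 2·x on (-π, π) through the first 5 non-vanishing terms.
(-736 - 6·π^4 + 122·π^2)·sin(x) + (-16·π^2 + 26 + 3·π^4)·sin(2·x) + (-2·π^4 - 128/27 + 46·π^2/9)·sin(3·x) + (-19·π^2/8 + 121/64 + 3·π^4/2)·sin(4·x) + (-6·π^4/5 - 704/625 + 34·π^2/25)·sin(5·x)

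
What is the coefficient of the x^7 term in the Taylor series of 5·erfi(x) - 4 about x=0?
Expand to order 7: 5·erfi(x) - 4 = 5·x^7/(21·√(π)) + x^5/√(π) + 10·x^3/(3·√(π)) + 10·x/√(π) - 4 + O(x^8).
The coefficient of x^7 is 5/(21·√(π)).

Final answer: 5/(21·√(π))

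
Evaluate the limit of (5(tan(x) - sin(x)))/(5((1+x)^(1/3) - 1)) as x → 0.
Both numerator and denominator → 0 as x → 0; this is a 0/0 indeterminate form.
Expand each to leading order near x = 0: numerator ~ 5·x^3/2, denominator ~ 5·x/3.
The limit of the ratio is 0.

Final answer: 0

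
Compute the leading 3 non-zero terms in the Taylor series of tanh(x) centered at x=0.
2·x^5/15 - x^3/3 + x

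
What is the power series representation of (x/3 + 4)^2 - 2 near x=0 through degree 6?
x^2/9 + 8·x/3 + 14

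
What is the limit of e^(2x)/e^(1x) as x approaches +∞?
This is an ∞/∞ indeterminate form as x → +∞.
Rewrite e^(2x)/e^(1x) = e^((2−1)x) = e^(x); the exponent coefficient is 1 > 0 so e^(x) → ∞.
Limit = ∞.

Final answer: ∞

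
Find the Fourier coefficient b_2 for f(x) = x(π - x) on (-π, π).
b_2 = (1/π) ∫_{-π}^{π} f(x)·sin(2x) dx.
Evaluate the integral (use parity and integration by parts as needed): b_2 = -π.

Final answer: -π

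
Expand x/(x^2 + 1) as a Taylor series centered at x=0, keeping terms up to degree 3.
-x^3 + x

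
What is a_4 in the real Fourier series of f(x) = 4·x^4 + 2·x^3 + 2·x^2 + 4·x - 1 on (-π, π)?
a_4 = (1/π) ∫_{-π}^{π} f(x)·cos(4x) dx.
Evaluate the integral (use parity and integration by parts as needed): a_4 = -1/4 + 2·π^2.

Final answer: -1/4 + 2·π^2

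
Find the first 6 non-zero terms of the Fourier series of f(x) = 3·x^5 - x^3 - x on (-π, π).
(-122·π^2 + 6·π^4 + 730)·sin(x) + (-3·π^4 - 23 + 16·π^2)·sin(2·x) + (-46·π^2/9 + 74/27 + 2·π^4)·sin(3·x) + (-3·π^4/2 - 25/64 + 19·π^2/8)·sin(4·x) + (-34·π^2/25 - 46/625 + 6·π^4/5)·sin(5·x) + (-π^4 + 5/27 + 8·π^2/9)·sin(6·x)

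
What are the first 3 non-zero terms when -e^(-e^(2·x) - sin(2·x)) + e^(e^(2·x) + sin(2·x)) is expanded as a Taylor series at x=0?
x^2·(-6·e^(-1) + 10·e) + x·(4·e^(-1) + 4·e) - e^(-1) + e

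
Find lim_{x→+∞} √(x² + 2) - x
This is an ∞ − ∞ indeterminate form.
Multiply and divide by the conjugate √(x²+2) + x; the x² terms cancel, leaving 2/(√(x²+2)+x) → 0.
Limit = 0.

Final answer: 0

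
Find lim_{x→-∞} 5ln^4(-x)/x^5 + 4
The quotient is an ∞/∞ indeterminate form as x → -∞.
Compare growth rates of the dominant terms (exponentials ≫ polynomials ≫ logarithms), or apply L'Hôpital's rule; the quotient → 0.
Adding the constant: 0 + 4 = 4. Limit = 4.

Final answer: 4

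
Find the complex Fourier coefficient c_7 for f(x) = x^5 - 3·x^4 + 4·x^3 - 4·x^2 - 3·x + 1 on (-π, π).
Compute the real Fourier coefficients first: a_7 = 640/2401 + 24·π^2/49, b_7 = -16518/16807 + 352·π^2/343 + 2·π^4/7.
Then c_7 = (a_7 − i·b_7)/2 = 320/2401 + 12·π^2/49 - i·π^4/7 - 176·i·π^2/343 + 8259·i/16807.

Final answer: 320/2401 + 12·π^2/49 - i·π^4/7 - 176·i·π^2/343 + 8259·i/16807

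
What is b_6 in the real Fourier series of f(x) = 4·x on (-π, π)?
b_6 = (1/π) ∫_{-π}^{π} f(x)·sin(6x) dx.
Evaluate the integral (use parity and integration by parts as needed): b_6 = -4/3.

Final answer: -4/3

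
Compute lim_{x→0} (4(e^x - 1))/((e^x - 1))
Both numerator and denominator → 0 as x → 0; this is a 0/0 indeterminate form.
Expand each to leading order near x = 0: numerator ~ 4·x, denominator ~ x.
The limit of the ratio is 4.

Final answer: 4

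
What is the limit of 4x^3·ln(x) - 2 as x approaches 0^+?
The product is a 0·∞ indeterminate form at x → 0⁺.
Rewrite the product as 4·ln(x) / x^(-3) and apply L'Hôpital, or use the standard hierarchy x^(-3) ≫ |ln x| as x → 0⁺.
The indeterminate product → 0, so the limit = -2.

Final answer: -2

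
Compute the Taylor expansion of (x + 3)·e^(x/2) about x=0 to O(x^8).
17·x^7/645120 + x^6/3072 + 13·x^5/3840 + 11·x^4/384 + 3·x^3/16 + 7·x^2/8 + 5·x/2 + 3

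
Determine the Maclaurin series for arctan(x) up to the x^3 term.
-x^3/3 + x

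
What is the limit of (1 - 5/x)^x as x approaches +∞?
As x → +∞: this is the defining limit (1 - 5/x)^x → e^(-5).
Limit = e^(-5).

Final answer: e^(-5)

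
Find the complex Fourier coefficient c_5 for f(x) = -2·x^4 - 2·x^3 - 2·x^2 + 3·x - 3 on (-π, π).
Compute the real Fourier coefficients first: a_5 = 104/625 + 16·π^2/25, b_5 = 174/125 - 4·π^2/5.
Then c_5 = (a_5 − i·b_5)/2 = 52/625 + 8·π^2/25 - 87·i/125 + 2·i·π^2/5.

Final answer: 52/625 + 8·π^2/25 - 87·i/125 + 2·i·π^2/5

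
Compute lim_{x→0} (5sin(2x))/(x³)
Both numerator and denominator → 0 as x → 0; this is a 0/0 indeterminate form.
Expand each to leading order near x = 0: numerator ~ 10·x, denominator ~ x^3.
The limit of the ratio is ∞.

Final answer: ∞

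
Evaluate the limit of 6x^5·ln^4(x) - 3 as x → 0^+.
The product is a 0·∞ indeterminate form at x → 0⁺.
Rewrite the product as 6·ln^4(x) / x^(-5) and apply L'Hôpital, or use the standard hierarchy x^(-5) ≫ |ln x|^4 as x → 0⁺.
The indeterminate product → 0, so the limit = -3.

Final answer: -3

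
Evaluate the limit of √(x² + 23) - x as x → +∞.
This is an ∞ − ∞ indeterminate form.
Multiply and divide by the conjugate √(x²+23) + x; the x² terms cancel, leaving 23/(√(x²+23)+x) → 0.
Limit = 0.

Final answer: 0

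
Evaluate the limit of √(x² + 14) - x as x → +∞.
This is an ∞ − ∞ indeterminate form.
Multiply and divide by the conjugate √(x²+14) + x; the x² terms cancel, leaving 14/(√(x²+14)+x) → 0.
Limit = 0.

Final answer: 0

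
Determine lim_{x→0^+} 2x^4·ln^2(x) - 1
The product is a 0·∞ indeterminate form at x → 0⁺.
Rewrite the product as 2·ln^2(x) / x^(-4) and apply L'Hôpital, or use the standard hierarchy x^(-4) ≫ |ln x|^2 as x → 0⁺.
The indeterminate product → 0, so the limit = -1.

Final answer: -1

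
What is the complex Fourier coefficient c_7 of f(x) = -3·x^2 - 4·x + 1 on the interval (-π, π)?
Compute the real Fourier coefficients first: a_7 = 12/49, b_7 = -8/7.
Then c_7 = (a_7 − i·b_7)/2 = 6/49 + 4·i/7.

Final answer: 6/49 + 4·i/7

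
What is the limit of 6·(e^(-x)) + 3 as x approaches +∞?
Evaluate the dominant behaviour as x → +∞; each term tends to a finite value or vanishes.
Limit = 3.

Final answer: 3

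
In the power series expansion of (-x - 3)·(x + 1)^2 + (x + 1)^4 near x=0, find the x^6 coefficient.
Expand to order 6: (-x - 3)·(x + 1)^2 + (x + 1)^4 = x^4 + 3·x^3 + x^2 - 3·x - 2 + O(x^7).
The coefficient of x^6 is 0.

Final answer: 0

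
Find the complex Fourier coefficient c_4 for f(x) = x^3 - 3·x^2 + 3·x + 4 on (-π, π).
Compute the real Fourier coefficients first: a_4 = -3/4, b_4 = -π^2/2 - 21/16.
Then c_4 = (a_4 − i·b_4)/2 = -3/8 + 21·i/32 + i·π^2/4.

Final answer: -3/8 + 21·i/32 + i·π^2/4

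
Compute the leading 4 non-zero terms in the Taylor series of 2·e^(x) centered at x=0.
x^3/3 + x^2 + 2·x + 2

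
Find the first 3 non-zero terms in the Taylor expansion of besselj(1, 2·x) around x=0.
x^5/12 - x^3/2 + x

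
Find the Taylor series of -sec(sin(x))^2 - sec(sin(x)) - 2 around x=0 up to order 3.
-3·x^2/2 - 4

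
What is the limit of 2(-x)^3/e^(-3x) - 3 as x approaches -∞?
The quotient is an ∞/∞ indeterminate form as x → -∞.
Compare growth rates of the dominant terms (exponentials ≫ polynomials ≫ logarithms), or apply L'Hôpital's rule; the quotient → 0.
Adding the constant: 0 - 3 = -3. Limit = -3.

Final answer: -3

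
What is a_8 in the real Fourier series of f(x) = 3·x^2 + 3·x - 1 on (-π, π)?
a_8 = (1/π) ∫_{-π}^{π} f(x)·cos(8x) dx.
Evaluate the integral (use parity and integration by parts as needed): a_8 = 3/16.

Final answer: 3/16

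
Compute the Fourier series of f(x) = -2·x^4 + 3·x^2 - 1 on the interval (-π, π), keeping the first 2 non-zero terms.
(-108 + 16·π^2)·cos(x) - 2·π^4/5 - 1 + π^2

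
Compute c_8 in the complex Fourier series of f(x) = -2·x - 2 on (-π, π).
Compute the real Fourier coefficients first: a_8 = 0, b_8 = 1/2.
Then c_8 = (a_8 − i·b_8)/2 = -i/4.

Final answer: -i/4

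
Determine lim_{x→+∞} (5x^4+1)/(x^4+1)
This is an ∞/∞ indeterminate form as x → +∞.
Divide numerator and denominator by x^4 and let the lower-order terms vanish; the leading terms give 5/1 = 5.
Limit = 5.

Final answer: 5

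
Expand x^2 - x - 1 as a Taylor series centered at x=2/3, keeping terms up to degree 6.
-11/9 + (x - 2/3)/3 + (x - 2/3)^2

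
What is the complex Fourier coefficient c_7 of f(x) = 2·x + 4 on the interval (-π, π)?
Compute the real Fourier coefficients first: a_7 = 0, b_7 = 4/7.
Then c_7 = (a_7 − i·b_7)/2 = -2·i/7.

Final answer: -2·i/7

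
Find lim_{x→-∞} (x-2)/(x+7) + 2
Evaluate the dominant behaviour as x → -∞; each term tends to a finite value or vanishes.
Limit = 3.

Final answer: 3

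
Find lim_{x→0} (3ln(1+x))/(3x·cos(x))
Both numerator and denominator → 0 as x → 0; this is a 0/0 indeterminate form.
Expand each to leading order near x = 0: numerator ~ 3·x, denominator ~ 3·x.
The limit of the ratio is 1.

Final answer: 1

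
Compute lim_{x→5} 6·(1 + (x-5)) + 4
Direct substitution at x = 5 gives 10.

Final answer: 10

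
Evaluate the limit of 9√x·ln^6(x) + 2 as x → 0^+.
The product is a 0·∞ indeterminate form at x → 0⁺.
Rewrite the product as 9·ln^6(x) / x^(-1/2) and apply L'Hôpital, or use the standard hierarchy x^(-1/2) ≫ |ln x|^6 as x → 0⁺.
The indeterminate product → 0, so the limit = 2.

Final answer: 2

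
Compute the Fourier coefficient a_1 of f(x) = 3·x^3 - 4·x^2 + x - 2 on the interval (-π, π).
a_1 = (1/π) ∫_{-π}^{π} f(x)·cos(1x) dx.
Evaluate the integral (use parity and integration by parts as needed): a_1 = 16.

Final answer: 16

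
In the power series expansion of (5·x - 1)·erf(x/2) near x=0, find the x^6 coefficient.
Expand to order 6: (5·x - 1)·erf(x/2) = x^6/(32·√(π)) - x^5/(160·√(π)) - 5·x^4/(12·√(π)) + x^3/(12·√(π)) + 5·x^2/√(π) - x/√(π) + O(x^7).
The coefficient of x^6 is 1/(32·√(π)).

Final answer: 1/(32·√(π))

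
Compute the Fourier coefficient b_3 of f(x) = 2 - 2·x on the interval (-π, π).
b_3 = (1/π) ∫_{-π}^{π} f(x)·sin(3x) dx.
Evaluate the integral (use parity and integration by parts as needed): b_3 = -4/3.

Final answer: -4/3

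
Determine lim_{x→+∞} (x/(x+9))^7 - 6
As x → +∞: x/(x+9) = 1/(1 + 9/x) → 1, and the 7th power of a limit-1 base also → 1; with the additive constant, 1 - 6 = -5.
Limit = -5.

Final answer: -5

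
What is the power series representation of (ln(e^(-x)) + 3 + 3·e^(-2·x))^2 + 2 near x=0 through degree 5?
-428·x^5/5 + 116·x^4 - 132·x^3 + 121·x^2 - 84·x + 38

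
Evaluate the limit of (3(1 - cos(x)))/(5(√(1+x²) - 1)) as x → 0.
Both numerator and denominator → 0 as x → 0; this is a 0/0 indeterminate form.
Expand each to leading order near x = 0: numerator ~ 3·x^2/2, denominator ~ 5·x^2/2.
The limit of the ratio is 3/5.

Final answer: 3/5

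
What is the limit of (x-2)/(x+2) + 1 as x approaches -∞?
Evaluate the dominant behaviour as x → -∞; each term tends to a finite value or vanishes.
Limit = 2.

Final answer: 2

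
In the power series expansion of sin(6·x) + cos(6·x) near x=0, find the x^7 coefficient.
Expand to order 7: sin(6·x) + cos(6·x) = -1944·x^7/35 - 324·x^6/5 + 324·x^5/5 + 54·x^4 - 36·x^3 - 18·x^2 + 6·x + 1 + O(x^8).
The coefficient of x^7 is -1944/35.

Final answer: -1944/35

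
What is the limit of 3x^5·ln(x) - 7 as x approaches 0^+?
The product is a 0·∞ indeterminate form at x → 0⁺.
Rewrite the product as 3·ln(x) / x^(-5) and apply L'Hôpital, or use the standard hierarchy x^(-5) ≫ |ln x| as x → 0⁺.
The indeterminate product → 0, so the limit = -7.

Final answer: -7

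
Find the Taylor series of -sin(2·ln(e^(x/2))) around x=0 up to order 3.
x^3/6 - x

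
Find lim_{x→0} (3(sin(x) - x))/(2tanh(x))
Both numerator and denominator → 0 as x → 0; this is a 0/0 indeterminate form.
Expand each to leading order near x = 0: numerator ~ -x^3/2, denominator ~ 2·x.
The limit of the ratio is 0.

Final answer: 0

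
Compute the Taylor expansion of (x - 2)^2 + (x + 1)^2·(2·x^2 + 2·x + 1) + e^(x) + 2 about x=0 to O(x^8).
x^7/5040 + x^6/720 + x^5/120 + 49·x^4/24 + 37·x^3/6 + 17·x^2/2 + x + 8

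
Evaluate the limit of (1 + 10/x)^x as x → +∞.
As x → +∞: this is the defining limit (1 + 10/x)^x → e^10.
Limit = e^(10).

Final answer: e^(10)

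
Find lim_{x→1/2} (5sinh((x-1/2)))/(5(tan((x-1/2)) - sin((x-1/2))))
Both numerator and denominator → 0 as x → 1/2; this is a 0/0 indeterminate form.
Expand each to leading order near x = 1/2: numerator ~ 5·(x - 1/2), denominator ~ 5·(x - 1/2)^3/2.
The limit of the ratio is ∞.

Final answer: ∞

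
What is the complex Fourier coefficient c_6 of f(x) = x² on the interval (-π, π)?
Compute the real Fourier coefficients first: a_6 = 1/9, b_6 = 0.
Then c_6 = (a_6 − i·b_6)/2 = 1/18.

Final answer: 1/18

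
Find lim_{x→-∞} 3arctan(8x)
Evaluate the dominant behaviour as x → -∞; each term tends to a finite value or vanishes.
Limit = -3·π/2.

Final answer: -3·π/2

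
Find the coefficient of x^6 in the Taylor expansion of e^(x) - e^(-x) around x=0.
Expand to order 6: e^(x) - e^(-x) = x^5/60 + x^3/3 + 2·x + O(x^7).
The coefficient of x^6 is 0.

Final answer: 0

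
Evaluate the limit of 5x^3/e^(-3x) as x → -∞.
This is an ∞/∞ indeterminate form as x → -∞.
Compare growth rates of the dominant terms (exponentials ≫ polynomials ≫ logarithms), or apply L'Hôpital's rule; the quotient → 0.
Limit = 0.

Final answer: 0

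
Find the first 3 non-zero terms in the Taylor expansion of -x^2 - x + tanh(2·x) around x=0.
-8·x^3/3 - x^2 + x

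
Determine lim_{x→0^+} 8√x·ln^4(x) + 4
The product is a 0·∞ indeterminate form at x → 0⁺.
Rewrite the product as 8·ln^4(x) / x^(-1/2) and apply L'Hôpital, or use the standard hierarchy x^(-1/2) ≫ |ln x|^4 as x → 0⁺.
The indeterminate product → 0, so the limit = 4.

Final answer: 4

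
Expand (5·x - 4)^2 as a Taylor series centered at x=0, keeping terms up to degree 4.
25·x^2 - 40·x + 16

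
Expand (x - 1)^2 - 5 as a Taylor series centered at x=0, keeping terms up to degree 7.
x^2 - 2·x - 4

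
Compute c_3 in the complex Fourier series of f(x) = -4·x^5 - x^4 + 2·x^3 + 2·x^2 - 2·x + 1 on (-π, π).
Compute the real Fourier coefficients first: a_3 = -40/27 + 8·π^2/9, b_3 = -8·π^4/3 - 500/81 + 196·π^2/27.
Then c_3 = (a_3 − i·b_3)/2 = -20/27 + 4·π^2/9 - 98·i·π^2/27 + 250·i/81 + 4·i·π^4/3.

Final answer: -20/27 + 4·π^2/9 - 98·i·π^2/27 + 250·i/81 + 4·i·π^4/3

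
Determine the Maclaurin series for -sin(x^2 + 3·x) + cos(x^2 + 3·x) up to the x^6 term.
-473·x^6/240 + 159·x^5/40 + 59·x^4/8 + 3·x^3/2 - 11·x^2/2 - 3·x + 1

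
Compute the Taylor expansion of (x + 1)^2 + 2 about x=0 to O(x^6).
x^2 + 2·x + 3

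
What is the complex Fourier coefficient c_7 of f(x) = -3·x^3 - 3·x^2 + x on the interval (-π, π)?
Compute the real Fourier coefficients first: a_7 = 12/49, b_7 = 134/343 - 6·π^2/7.
Then c_7 = (a_7 − i·b_7)/2 = 6/49 - 67·i/343 + 3·i·π^2/7.

Final answer: 6/49 - 67·i/343 + 3·i·π^2/7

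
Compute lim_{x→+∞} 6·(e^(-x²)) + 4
Evaluate the dominant behaviour as x → +∞; each term tends to a finite value or vanishes.
Limit = 4.

Final answer: 4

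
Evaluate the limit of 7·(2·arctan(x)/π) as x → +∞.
Evaluate the dominant behaviour as x → +∞; each term tends to a finite value or vanishes.
Limit = 7.

Final answer: 7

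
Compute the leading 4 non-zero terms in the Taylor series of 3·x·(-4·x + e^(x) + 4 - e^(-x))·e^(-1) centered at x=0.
x^6·e^(-1)/20 + x^4·e^(-1) - 6·x^2·e^(-1) + 12·x·e^(-1)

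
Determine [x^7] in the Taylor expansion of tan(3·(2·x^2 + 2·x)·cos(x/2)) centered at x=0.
Expand to order 7: tan(3·(2·x^2 + 2·x)·cos(x/2)) = 1330591961·x^7/53760 + 331201·x^6/64 + 392261·x^5/320 + 861·x^4/4 + 285·x^3/4 + 6·x^2 + 6·x + O(x^8).
The coefficient of x^7 is 1330591961/53760.

Final answer: 1330591961/53760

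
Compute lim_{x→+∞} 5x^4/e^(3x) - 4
The quotient is an ∞/∞ indeterminate form as x → +∞.
The exponential denominator e^(3x) dominates the polynomial numerator (e^x ≫ x^4 as x → ∞), so the quotient → 0.
Adding the constant: 0 - 4 = -4. Limit = -4.

Final answer: -4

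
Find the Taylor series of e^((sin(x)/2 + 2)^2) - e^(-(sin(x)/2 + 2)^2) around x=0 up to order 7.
x^7·(-619·e^(4)/2880 + 17·e^(-4)/192) + x^6·(-2177·e^(4)/5760 + 83·e^(-4)/1152) + x^5·(-19·e^(4)/80 - 97·e^(-4)/240) + x^4·(37·e^(-4)/96 + 43·e^(4)/96) + x^3·(e^(-4)/2 + 3·e^(4)/2) + x^2·(-7·e^(-4)/4 + 9·e^(4)/4) + x·(2·e^(-4) + 2·e^(4)) - e^(-4) + e^(4)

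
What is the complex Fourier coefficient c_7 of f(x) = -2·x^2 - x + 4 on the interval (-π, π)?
Compute the real Fourier coefficients first: a_7 = 8/49, b_7 = -2/7.
Then c_7 = (a_7 − i·b_7)/2 = 4/49 + i/7.

Final answer: 4/49 + i/7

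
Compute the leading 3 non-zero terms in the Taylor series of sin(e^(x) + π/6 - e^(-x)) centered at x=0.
-x^2 + √(3)·x + 1/2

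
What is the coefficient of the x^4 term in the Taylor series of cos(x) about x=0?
Expand to order 4: cos(x) = x^4/24 - x^2/2 + 1 + O(x^5).
The coefficient of x^4 is 1/24.

Final answer: 1/24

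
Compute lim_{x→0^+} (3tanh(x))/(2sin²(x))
Both numerator and denominator → 0 as x → 0^+; this is a 0/0 indeterminate form.
Expand each to leading order near x = 0: numerator ~ 3·x, denominator ~ 2·x^2.
The limit of the ratio is ∞.

Final answer: ∞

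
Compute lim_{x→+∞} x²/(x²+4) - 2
Evaluate the dominant behaviour as x → +∞; each term tends to a finite value or vanishes.
Limit = -1.

Final answer: -1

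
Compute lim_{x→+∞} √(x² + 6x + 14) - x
This is an ∞ − ∞ indeterminate form.
Multiply and divide by the conjugate √(x²+6x + 14) + x; the x² terms cancel, leaving (6x + 14)/(√(x²+6x + 14)+x) → 6/2 = 3.
Limit = 3.

Final answer: 3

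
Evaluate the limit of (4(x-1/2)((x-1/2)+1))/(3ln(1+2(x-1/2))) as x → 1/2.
Both numerator and denominator → 0 as x → 1/2; this is a 0/0 indeterminate form.
Expand each to leading order near x = 1/2: numerator ~ 4·(x - 1/2), denominator ~ 6·(x - 1/2).
The limit of the ratio is 2/3.

Final answer: 2/3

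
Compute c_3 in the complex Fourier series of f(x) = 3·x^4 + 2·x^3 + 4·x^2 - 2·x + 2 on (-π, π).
Compute the real Fourier coefficients first: a_3 = -8·π^2/3, b_3 = -20/9 + 4·π^2/3.
Then c_3 = (a_3 − i·b_3)/2 = -4·π^2/3 - 2·i·π^2/3 + 10·i/9.

Final answer: -4·π^2/3 - 2·i·π^2/3 + 10·i/9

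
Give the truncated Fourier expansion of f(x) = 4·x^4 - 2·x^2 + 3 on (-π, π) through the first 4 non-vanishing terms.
(200 - 32·π^2)·cos(x) + (-14 + 8·π^2)·cos(2·x) + (88/27 - 32·π^2/9)·cos(3·x) - 2·π^2/3 + 3 + 4·π^4/5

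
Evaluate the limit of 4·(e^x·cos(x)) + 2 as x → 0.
Direct substitution at x = 0 gives 6.

Final answer: 6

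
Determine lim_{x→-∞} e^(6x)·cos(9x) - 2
Evaluate the dominant behaviour as x → -∞; each term tends to a finite value or vanishes.
Limit = -2.

Final answer: -2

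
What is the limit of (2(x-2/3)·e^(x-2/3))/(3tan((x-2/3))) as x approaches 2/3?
Both numerator and denominator → 0 as x → 2/3; this is a 0/0 indeterminate form.
Expand each to leading order near x = 2/3: numerator ~ 2·(x - 2/3), denominator ~ 3·(x - 2/3).
The limit of the ratio is 2/3.

Final answer: 2/3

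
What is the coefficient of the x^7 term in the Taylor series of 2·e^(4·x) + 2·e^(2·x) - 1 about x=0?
Expand to order 7: 2·e^(4·x) + 2·e^(2·x) - 1 = 688·x^7/105 + 104·x^6/9 + 88·x^5/5 + 68·x^4/3 + 24·x^3 + 20·x^2 + 12·x + 3 + O(x^8).
The coefficient of x^7 is 688/105.

Final answer: 688/105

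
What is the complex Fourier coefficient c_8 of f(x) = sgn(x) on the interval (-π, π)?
Compute the real Fourier coefficients first: a_8 = 0, b_8 = 0.
Then c_8 = (a_8 − i·b_8)/2 = 0.

Final answer: 0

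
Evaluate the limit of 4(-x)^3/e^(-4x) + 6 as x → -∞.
The quotient is an ∞/∞ indeterminate form as x → -∞.
Compare growth rates of the dominant terms (exponentials ≫ polynomials ≫ logarithms), or apply L'Hôpital's rule; the quotient → 0.
Adding the constant: 0 + 6 = 6. Limit = 6.

Final answer: 6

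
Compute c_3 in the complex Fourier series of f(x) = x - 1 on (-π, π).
Compute the real Fourier coefficients first: a_3 = 0, b_3 = 2/3.
Then c_3 = (a_3 − i·b_3)/2 = -i/3.

Final answer: -i/3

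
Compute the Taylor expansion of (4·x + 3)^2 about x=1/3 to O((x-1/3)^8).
169/9 + 104·(x - 1/3)/3 + 16·(x - 1/3)^2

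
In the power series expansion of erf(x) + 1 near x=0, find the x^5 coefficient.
Expand to order 5: erf(x) + 1 = x^5/(5·√(π)) - 2·x^3/(3·√(π)) + 2·x/√(π) + 1 + O(x^6).
The coefficient of x^5 is 1/(5·√(π)).

Final answer: 1/(5·√(π))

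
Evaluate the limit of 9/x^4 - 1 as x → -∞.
Evaluate the dominant behaviour as x → -∞; each term tends to a finite value or vanishes.
Limit = -1.

Final answer: -1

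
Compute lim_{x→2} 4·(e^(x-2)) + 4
Direct substitution at x = 2 gives 8.

Final answer: 8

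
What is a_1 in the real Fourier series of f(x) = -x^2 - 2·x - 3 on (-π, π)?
a_1 = (1/π) ∫_{-π}^{π} f(x)·cos(1x) dx.
Evaluate the integral (use parity and integration by parts as needed): a_1 = 4.

Final answer: 4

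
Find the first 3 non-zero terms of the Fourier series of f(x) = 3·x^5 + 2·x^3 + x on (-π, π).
(-116·π^2 + 6·π^4 + 698)·sin(x) + (-3·π^4 - 41/2 + 13·π^2)·sin(2·x) + (-28·π^2/9 + 74/27 + 2·π^4)·sin(3·x)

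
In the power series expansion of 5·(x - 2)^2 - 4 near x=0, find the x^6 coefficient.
Expand to order 6: 5·(x - 2)^2 - 4 = 5·x^2 - 20·x + 16 + O(x^7).
The coefficient of x^6 is 0.

Final answer: 0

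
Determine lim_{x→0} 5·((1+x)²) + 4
Direct substitution at x = 0 gives 9.

Final answer: 9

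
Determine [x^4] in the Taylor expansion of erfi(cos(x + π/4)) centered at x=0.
Expand to order 4: erfi(cos(x + π/4)) = -√(2)·x^4·e^(1/2)/(3·√(π)) + √(2)·x^3·e^(1/2)/(3·√(π)) - √(2)·x·e^(1/2)/√(π) + erfi(√(2)/2) + O(x^5).
The coefficient of x^4 is -√(2)·e^(1/2)/(3·√(π)).

Final answer: -√(2)·e^(1/2)/(3·√(π))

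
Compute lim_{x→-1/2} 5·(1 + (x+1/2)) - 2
Direct substitution at x = -1/2 gives 3.

Final answer: 3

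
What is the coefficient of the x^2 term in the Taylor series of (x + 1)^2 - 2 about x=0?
Expand to order 2: (x + 1)^2 - 2 = x^2 + 2·x - 1 + O(x^3).
The coefficient of x^2 is 1.

Final answer: 1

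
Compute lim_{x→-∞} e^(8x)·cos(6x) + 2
Evaluate the dominant behaviour as x → -∞; each term tends to a finite value or vanishes.
Limit = 2.

Final answer: 2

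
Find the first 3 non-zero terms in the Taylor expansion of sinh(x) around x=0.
x^5/120 + x^3/6 + x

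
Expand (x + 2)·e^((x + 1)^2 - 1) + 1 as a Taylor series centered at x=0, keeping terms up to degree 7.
2839·x^7/630 + 58·x^6/9 + 251·x^5/30 + 29·x^4/3 + 29·x^3/3 + 8·x^2 + 5·x + 3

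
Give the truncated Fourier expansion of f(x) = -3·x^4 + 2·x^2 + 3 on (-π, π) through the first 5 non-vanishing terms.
(-152 + 24·π^2)·cos(x) + (11 - 6·π^2)·cos(2·x) + (-8/3 + 8·π^2/3)·cos(3·x) + (17/16 - 3·π^2/2)·cos(4·x) - 3·π^4/5 + 3 + 2·π^2/3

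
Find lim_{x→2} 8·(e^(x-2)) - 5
Direct substitution at x = 2 gives 3.

Final answer: 3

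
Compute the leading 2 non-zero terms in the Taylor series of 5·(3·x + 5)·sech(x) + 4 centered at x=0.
15·x + 29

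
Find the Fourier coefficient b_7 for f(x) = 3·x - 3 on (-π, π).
b_7 = (1/π) ∫_{-π}^{π} f(x)·sin(7x) dx.
Evaluate the integral (use parity and integration by parts as needed): b_7 = 6/7.

Final answer: 6/7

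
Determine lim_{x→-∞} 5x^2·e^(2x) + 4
The product is a 0·∞ indeterminate form at x → -∞.
Rewrite the product as 5x^2 / e^(-2x) (an ∞/∞ form) and apply L'Hôpital, or use the standard hierarchy e^(2|x|) ≫ |x^2| as x → -∞.
The indeterminate product → 0, so the limit = 4.

Final answer: 4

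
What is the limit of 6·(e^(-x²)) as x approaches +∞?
Evaluate the dominant behaviour as x → +∞; each term tends to a finite value or vanishes.
Limit = 0.

Final answer: 0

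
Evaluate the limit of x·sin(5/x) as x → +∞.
As x → +∞: let u = 5/x → 0⁺; then x·sin(5/x) = 5·sin(u)/u → 5·1 = 5.
Limit = 5.

Final answer: 5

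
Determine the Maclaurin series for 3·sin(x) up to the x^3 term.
-x^3/2 + 3·x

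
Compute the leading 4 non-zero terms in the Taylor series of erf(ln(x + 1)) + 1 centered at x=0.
x^4/(2·√(π)) - x^2/√(π) + 2·x/√(π) + 1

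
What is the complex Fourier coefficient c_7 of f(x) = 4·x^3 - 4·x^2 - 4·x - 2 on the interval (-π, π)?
Compute the real Fourier coefficients first: a_7 = 16/49, b_7 = -440/343 + 8·π^2/7.
Then c_7 = (a_7 − i·b_7)/2 = 8/49 - 4·i·π^2/7 + 220·i/343.

Final answer: 8/49 - 4·i·π^2/7 + 220·i/343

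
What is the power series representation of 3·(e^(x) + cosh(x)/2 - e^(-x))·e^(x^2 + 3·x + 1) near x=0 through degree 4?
259·e·x^4/4 + 95·e·x^3/2 + 27·e·x^2 + 21·e·x/2 + 3·e/2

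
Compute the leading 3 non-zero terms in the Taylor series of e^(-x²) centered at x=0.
x^4/2 - x^2 + 1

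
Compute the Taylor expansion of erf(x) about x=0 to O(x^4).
-2·x^3/(3·√(π)) + 2·x/√(π)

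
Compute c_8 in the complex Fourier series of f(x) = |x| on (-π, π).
Compute the real Fourier coefficients first: a_8 = 0, b_8 = 0.
Then c_8 = (a_8 − i·b_8)/2 = 0.

Final answer: 0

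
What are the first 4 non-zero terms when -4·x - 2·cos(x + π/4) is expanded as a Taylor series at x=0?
-√(2)·x^3/6 + √(2)·x^2/2 + x·(-4 + √(2)) - √(2)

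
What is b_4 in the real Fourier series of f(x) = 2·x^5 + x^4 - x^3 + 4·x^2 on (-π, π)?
b_4 = (1/π) ∫_{-π}^{π} f(x)·sin(4x) dx.
Evaluate the integral (use parity and integration by parts as needed): b_4 = -π^4 - 21/32 + 7·π^2/4.

Final answer: -π^4 - 21/32 + 7·π^2/4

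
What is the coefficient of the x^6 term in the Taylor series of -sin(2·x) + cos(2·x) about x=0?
Expand to order 6: -sin(2·x) + cos(2·x) = -4·x^6/45 - 4·x^5/15 + 2·x^4/3 + 4·x^3/3 - 2·x^2 - 2·x + 1 + O(x^7).
The coefficient of x^6 is -4/45.

Final answer: -4/45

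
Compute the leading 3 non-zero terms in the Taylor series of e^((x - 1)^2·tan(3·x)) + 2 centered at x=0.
-3·x^2/2 + 3·x + 3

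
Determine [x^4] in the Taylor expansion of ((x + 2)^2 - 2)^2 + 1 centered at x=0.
Expand to order 4: ((x + 2)^2 - 2)^2 + 1 = x^4 + 8·x^3 + 20·x^2 + 16·x + 5 + O(x^5).
The coefficient of x^4 is 1.

Final answer: 1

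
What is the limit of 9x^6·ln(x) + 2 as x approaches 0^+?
The product is a 0·∞ indeterminate form at x → 0⁺.
Rewrite the product as 9·ln(x) / x^(-6) and apply L'Hôpital, or use the standard hierarchy x^(-6) ≫ |ln x| as x → 0⁺.
The indeterminate product → 0, so the limit = 2.

Final answer: 2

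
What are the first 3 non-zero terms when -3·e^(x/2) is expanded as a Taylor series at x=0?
-3·x^2/8 - 3·x/2 - 3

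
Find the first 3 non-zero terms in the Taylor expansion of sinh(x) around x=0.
x^5/120 + x^3/6 + x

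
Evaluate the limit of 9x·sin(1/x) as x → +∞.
As x → +∞: let u = 1/x → 0⁺; then 9·x·sin(1/x) = 9·1·sin(u)/u → 9·1·1 = 9.
Limit = 9.

Final answer: 9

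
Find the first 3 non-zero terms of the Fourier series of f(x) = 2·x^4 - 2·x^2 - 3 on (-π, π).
(104 - 16·π^2)·cos(x) + (-8 + 4·π^2)·cos(2·x) - 2·π^2/3 - 3 + 2·π^4/5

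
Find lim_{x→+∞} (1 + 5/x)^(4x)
As x → +∞: write (1 + 5/x)^(4x) = ((1 + 5/x)^x)^4 → (e^5)^4 = e^20.
Limit = e^(20).

Final answer: e^(20)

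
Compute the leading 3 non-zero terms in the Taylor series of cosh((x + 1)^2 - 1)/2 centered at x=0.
x^3 + x^2 + 1/2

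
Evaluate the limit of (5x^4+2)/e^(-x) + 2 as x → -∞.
The quotient is an ∞/∞ indeterminate form as x → -∞.
Compare growth rates of the dominant terms (exponentials ≫ polynomials ≫ logarithms), or apply L'Hôpital's rule; the quotient → 0.
Adding the constant: 0 + 2 = 2. Limit = 2.

Final answer: 2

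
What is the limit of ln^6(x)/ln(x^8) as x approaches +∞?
This is an ∞/∞ indeterminate form as x → +∞.
Write ln(x^8) = 8·ln(x), reducing the quotient to ln^5(x)/8 → ∞.
Limit = ∞.

Final answer: ∞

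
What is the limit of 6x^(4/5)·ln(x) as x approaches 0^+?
This is a 0·∞ indeterminate form at x → 0⁺.
Rewrite the product as 6·ln(x) / x^(-4/5) and apply L'Hôpital, or use the standard hierarchy x^(-4/5) ≫ |ln x| as x → 0⁺.
The indeterminate product → 0, so the limit = 0.

Final answer: 0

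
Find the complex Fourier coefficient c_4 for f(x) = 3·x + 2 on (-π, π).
Compute the real Fourier coefficients first: a_4 = 0, b_4 = -3/2.
Then c_4 = (a_4 − i·b_4)/2 = 3·i/4.

Final answer: 3·i/4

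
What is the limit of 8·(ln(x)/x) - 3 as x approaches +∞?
Evaluate the dominant behaviour as x → +∞; each term tends to a finite value or vanishes.
Limit = -3.

Final answer: -3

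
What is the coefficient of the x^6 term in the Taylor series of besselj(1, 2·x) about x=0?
Expand to order 6: besselj(1, 2·x) = x^5/12 - x^3/2 + x + O(x^7).
The coefficient of x^6 is 0.

Final answer: 0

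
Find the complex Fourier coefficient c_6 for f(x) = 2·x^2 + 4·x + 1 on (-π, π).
Compute the real Fourier coefficients first: a_6 = 2/9, b_6 = -4/3.
Then c_6 = (a_6 − i·b_6)/2 = 1/9 + 2·i/3.

Final answer: 1/9 + 2·i/3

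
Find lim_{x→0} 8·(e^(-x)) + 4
Direct substitution at x = 0 gives 12.

Final answer: 12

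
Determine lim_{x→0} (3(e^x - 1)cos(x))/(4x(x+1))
Both numerator and denominator → 0 as x → 0; this is a 0/0 indeterminate form.
Expand each to leading order near x = 0: numerator ~ 3·x, denominator ~ 4·x.
The limit of the ratio is 3/4.

Final answer: 3/4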